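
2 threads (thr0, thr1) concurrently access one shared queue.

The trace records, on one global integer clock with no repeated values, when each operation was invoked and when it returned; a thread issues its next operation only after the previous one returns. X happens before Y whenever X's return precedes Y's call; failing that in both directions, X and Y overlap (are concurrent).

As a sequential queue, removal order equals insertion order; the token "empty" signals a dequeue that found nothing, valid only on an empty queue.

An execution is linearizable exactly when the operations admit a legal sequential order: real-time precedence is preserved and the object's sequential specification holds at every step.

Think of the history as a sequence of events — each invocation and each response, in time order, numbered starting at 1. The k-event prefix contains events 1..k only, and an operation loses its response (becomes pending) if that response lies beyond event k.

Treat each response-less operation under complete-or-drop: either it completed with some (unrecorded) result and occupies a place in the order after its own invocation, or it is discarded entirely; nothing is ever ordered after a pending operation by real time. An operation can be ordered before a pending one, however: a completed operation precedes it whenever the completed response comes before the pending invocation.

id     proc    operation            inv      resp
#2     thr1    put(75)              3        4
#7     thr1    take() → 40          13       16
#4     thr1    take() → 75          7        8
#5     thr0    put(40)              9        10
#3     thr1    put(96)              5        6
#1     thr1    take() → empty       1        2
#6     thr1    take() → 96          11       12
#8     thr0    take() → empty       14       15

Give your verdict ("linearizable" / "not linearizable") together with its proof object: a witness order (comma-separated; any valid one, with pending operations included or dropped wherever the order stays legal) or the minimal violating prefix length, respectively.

linearizable — witness: #1, #2, #3, #4, #5, #6, #7, #8

1. #1 take() → empty, leaving queue <>
2. #2 put(75), leaving queue <75>
3. #3 put(96), leaving queue <75,96>
4. #4 take() → 75, leaving queue <96>
5. #5 put(40), leaving queue <96,40>
6. #6 take() → 96, leaving queue <40>
7. #7 take() → 40, leaving queue <>
8. #8 take() → empty, leaving queue <>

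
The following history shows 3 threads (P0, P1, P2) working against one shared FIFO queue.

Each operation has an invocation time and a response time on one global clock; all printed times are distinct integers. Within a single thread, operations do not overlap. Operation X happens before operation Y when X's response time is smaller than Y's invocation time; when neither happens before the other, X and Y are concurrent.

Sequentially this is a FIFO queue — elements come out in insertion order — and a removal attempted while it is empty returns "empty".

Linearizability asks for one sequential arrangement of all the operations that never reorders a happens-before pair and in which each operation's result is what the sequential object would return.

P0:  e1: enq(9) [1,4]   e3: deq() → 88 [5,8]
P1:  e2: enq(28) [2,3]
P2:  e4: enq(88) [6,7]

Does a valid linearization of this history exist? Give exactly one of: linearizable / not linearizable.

events 1..7 are fine; event 8 — the response of e3 at time 8 — makes the prefix non-linearizable
every one of the 4 real-time-consistent orders over 4 completed FIFO queue ops fails the sequential spec
sample order e1, e2, e3, e4 stalls at step 3 — e3 deq() → 88 has no legal effect
sample order e1, e2, e4, e3 stalls at step 4 — e3 deq() → 88 has no legal effect

not linearizable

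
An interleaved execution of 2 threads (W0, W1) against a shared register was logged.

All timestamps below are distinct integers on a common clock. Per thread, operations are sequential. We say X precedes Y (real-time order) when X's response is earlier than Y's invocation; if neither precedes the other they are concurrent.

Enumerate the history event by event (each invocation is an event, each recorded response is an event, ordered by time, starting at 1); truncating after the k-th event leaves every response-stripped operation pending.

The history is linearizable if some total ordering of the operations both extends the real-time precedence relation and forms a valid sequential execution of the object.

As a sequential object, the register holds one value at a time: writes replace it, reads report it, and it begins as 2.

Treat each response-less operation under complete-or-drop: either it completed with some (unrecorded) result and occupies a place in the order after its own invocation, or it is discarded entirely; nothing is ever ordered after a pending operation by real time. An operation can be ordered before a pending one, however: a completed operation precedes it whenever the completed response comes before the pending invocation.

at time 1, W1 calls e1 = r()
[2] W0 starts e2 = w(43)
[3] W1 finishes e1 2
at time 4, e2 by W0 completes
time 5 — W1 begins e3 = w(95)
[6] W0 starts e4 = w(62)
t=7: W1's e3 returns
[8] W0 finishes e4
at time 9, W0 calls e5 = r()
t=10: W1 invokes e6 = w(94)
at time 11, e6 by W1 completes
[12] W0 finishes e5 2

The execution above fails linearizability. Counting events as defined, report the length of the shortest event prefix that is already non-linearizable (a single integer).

events 1..11 are still linearizable — one witness is e1, e2, e3, e4, e5, e6:
1. e1 r() → 2, leaving value 2
2. e2 w(43), leaving value 43
3. e3 w(95), leaving value 95
4. e4 w(62), leaving value 62
5. e5 r() (pending, included), leaving value 62
6. e6 w(94), leaving value 94
with event 12 included (e5 responding at time 12), all real-time-consistent orders fail
take e1, e2, e3, e4, e5, e6: step 5 already fails, because e5 r() → 2 cannot occur there
take e1, e2, e3, e4, e6, e5: step 6 already fails, because e5 r() → 2 cannot occur there

12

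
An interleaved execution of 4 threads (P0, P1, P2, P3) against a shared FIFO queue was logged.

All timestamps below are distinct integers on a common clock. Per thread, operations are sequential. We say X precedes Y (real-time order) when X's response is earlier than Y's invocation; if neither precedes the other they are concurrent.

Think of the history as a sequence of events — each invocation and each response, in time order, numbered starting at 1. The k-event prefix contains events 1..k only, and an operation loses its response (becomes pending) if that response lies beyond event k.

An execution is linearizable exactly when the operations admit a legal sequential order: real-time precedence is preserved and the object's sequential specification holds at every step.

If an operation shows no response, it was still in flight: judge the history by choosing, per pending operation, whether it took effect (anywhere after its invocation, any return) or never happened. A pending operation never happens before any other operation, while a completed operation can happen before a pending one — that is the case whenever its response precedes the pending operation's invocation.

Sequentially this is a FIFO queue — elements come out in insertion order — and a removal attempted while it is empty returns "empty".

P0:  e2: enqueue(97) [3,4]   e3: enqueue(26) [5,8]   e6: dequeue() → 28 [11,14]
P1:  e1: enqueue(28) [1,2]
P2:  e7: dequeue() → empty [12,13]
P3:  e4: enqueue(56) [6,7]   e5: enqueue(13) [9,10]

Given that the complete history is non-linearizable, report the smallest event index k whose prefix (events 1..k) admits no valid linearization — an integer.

13

events 1..12 are linearizable; a witness order is e1, e2, e3, e4, e5:
step 1: e1 enqueue(28) — queue <28>
step 2: e2 enqueue(97) — queue <28,97>
step 3: e3 enqueue(26) — queue <28,97,26>
step 4: e4 enqueue(56) — queue <28,97,26,56>
step 5: e5 enqueue(13) — queue <28,97,26,56,13>
event 13 — e7's response, time 13 — after it, nothing linearizes
no escape via the 1 pending operation (e6): every completion choice fails
sample order e1, e2, e3, e4, e5, e7 (pending dropped) stalls at step 6 — e7 dequeue() → empty has no legal effect
sample order e1, e2, e4, e3, e5, e7 (pending dropped) stalls at step 6 — e7 dequeue() → empty has no legal effect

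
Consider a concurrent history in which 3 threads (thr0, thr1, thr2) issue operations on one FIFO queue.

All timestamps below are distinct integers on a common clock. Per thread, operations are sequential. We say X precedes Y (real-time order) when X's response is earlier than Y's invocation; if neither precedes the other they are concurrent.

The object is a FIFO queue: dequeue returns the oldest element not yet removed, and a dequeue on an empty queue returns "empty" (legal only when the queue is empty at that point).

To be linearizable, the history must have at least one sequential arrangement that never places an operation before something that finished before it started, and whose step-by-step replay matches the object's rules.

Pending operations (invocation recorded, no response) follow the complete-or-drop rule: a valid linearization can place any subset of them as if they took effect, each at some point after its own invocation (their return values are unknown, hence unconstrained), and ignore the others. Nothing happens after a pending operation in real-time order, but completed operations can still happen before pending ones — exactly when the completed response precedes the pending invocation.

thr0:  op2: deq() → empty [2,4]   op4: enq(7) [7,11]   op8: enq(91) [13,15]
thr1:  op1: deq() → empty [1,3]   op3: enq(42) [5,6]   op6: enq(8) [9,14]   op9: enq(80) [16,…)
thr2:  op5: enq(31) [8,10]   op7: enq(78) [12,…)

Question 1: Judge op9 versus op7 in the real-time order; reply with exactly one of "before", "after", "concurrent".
op9 spans [16,…), op7 spans [12,…)
the intervals overlap in both directions

concurrent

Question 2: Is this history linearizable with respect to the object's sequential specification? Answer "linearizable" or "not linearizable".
one valid linearization: op1, op2, op3, op4, op5, op6, op7, op8
1. op1 deq() → empty, leaving queue <>
2. op2 deq() → empty, leaving queue <>
3. op3 enq(42), leaving queue <42>
4. op4 enq(7), leaving queue <42,7>
5. op5 enq(31), leaving queue <42,7,31>
6. op6 enq(8), leaving queue <42,7,31,8>
7. op7 enq(78) (pending, included), leaving queue <42,7,31,8,78>
8. op8 enq(91), leaving queue <42,7,31,8,78,91>

linearizable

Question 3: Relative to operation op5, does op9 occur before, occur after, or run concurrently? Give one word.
op9 spans [16,…), op5 spans [8,10]
resp(op5)=10 < inv(op9)=16

after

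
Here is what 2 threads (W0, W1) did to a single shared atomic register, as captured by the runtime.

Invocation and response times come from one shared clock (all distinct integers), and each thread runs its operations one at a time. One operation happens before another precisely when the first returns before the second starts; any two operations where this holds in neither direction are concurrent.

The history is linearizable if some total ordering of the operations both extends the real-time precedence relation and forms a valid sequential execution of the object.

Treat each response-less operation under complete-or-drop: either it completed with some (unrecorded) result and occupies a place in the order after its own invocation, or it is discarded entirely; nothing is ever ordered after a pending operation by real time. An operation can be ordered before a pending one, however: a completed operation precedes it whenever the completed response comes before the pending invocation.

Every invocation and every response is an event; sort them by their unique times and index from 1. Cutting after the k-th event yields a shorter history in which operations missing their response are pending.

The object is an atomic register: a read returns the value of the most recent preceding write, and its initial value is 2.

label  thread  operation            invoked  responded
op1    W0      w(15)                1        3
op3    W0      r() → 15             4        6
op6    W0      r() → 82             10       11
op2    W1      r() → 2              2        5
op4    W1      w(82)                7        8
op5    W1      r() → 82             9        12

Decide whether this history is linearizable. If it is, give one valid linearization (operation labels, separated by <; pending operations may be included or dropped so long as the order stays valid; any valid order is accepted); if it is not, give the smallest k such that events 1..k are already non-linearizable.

step 1: op2 r() → 2 — value 2
step 2: op1 w(15) — value 15
step 3: op3 r() → 15 — value 15
step 4: op4 w(82) — value 82
step 5: op5 r() → 82 — value 82
step 6: op6 r() → 82 — value 82

linearizable — witness: op2 < op1 < op3 < op4 < op5 < op6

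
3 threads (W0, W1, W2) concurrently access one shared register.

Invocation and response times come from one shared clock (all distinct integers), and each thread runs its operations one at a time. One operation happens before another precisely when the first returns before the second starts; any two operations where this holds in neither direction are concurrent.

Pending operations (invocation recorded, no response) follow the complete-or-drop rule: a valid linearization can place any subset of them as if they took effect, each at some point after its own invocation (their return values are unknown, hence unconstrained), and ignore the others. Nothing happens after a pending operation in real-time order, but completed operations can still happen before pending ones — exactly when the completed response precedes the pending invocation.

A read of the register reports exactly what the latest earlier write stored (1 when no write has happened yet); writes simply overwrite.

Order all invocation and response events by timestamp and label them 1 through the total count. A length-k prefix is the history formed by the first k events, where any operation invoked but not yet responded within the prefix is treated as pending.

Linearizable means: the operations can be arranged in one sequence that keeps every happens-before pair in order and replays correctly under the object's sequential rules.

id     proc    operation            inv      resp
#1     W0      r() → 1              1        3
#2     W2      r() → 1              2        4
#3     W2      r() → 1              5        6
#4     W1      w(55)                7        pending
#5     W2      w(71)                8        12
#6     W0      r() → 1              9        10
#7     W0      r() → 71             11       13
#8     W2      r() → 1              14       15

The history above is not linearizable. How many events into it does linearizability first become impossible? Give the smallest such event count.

15

events 1..14 are linearizable; a witness order is #1, #2, #3, #6, #4, #5, #7:
step 1: #1 r() → 1 — value 1
step 2: #2 r() → 1 — value 1
step 3: #3 r() → 1 — value 1
step 4: #6 r() → 1 — value 1
step 5: #4 w(55) (pending, included) — value 55
step 6: #5 w(71) — value 71
step 7: #7 r() → 71 — value 71
event 15 — #8's response, time 15 — after it, nothing linearizes
including or dropping the 1 pending operation (#4) in any combination fails
for example #1, #2, #3, #5, #6, #7, #8 (pending dropped) fails at step 5: #6 r() → 1 is not legal there
for example #1, #2, #3, #6, #5, #7, #8 (pending dropped) fails at step 7: #8 r() → 1 is not legal there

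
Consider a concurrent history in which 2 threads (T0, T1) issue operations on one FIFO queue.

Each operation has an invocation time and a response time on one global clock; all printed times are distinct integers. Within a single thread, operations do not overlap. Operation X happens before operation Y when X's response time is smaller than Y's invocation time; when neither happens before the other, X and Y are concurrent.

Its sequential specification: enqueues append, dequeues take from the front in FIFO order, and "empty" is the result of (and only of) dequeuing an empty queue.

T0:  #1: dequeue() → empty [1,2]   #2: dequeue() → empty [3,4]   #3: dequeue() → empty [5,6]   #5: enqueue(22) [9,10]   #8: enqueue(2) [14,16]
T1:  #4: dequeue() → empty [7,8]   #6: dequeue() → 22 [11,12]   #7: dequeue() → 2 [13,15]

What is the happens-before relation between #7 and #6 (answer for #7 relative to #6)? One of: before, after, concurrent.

#7 spans [13,15], #6 spans [11,12]
resp(#6)=12 < inv(#7)=13

after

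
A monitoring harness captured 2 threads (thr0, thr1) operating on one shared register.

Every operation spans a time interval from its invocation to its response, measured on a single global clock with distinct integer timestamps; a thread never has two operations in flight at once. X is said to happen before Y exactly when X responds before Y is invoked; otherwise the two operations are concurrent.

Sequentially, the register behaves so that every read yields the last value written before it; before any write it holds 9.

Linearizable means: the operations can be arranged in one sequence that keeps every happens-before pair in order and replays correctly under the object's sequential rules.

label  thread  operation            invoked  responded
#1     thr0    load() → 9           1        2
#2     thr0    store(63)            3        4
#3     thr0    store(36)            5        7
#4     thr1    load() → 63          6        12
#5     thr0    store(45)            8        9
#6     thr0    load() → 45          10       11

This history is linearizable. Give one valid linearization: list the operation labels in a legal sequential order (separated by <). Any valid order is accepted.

after step 1 (#1 load() → 9): value 9
after step 2 (#2 store(63)): value 63
after step 3 (#4 load() → 63): value 63
after step 4 (#3 store(36)): value 36
after step 5 (#5 store(45)): value 45
after step 6 (#6 load() → 45): value 45

#1 < #2 < #4 < #3 < #5 < #6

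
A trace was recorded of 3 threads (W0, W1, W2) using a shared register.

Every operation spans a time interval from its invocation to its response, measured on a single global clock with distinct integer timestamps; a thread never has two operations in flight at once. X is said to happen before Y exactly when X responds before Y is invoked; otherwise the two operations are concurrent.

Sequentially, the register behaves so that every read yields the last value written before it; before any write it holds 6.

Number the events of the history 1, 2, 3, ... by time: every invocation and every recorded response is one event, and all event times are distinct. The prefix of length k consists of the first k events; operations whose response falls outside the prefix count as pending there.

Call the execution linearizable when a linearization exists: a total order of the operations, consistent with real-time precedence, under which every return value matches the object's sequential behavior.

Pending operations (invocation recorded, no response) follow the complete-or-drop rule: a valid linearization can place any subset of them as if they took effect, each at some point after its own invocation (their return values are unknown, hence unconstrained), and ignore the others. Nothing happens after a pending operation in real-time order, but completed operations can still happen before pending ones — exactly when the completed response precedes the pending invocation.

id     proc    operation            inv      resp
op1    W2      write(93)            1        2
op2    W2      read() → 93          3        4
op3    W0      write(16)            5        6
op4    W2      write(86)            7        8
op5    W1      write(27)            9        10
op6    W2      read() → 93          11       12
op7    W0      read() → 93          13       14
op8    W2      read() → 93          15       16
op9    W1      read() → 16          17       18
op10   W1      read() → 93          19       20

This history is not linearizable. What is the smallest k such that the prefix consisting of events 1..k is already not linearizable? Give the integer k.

12

events 1..11 are linearizable, e.g. via op1, op2, op3, op4, op5:
1. op1 write(93), leaving value 93
2. op2 read() → 93, leaving value 93
3. op3 write(16), leaving value 16
4. op4 write(86), leaving value 86
5. op5 write(27), leaving value 27
event 12 — op6's response, time 12 — after it, nothing linearizes
for example op1, op2, op3, op4, op5, op6 fails at step 6: op6 read() → 93 is not legal there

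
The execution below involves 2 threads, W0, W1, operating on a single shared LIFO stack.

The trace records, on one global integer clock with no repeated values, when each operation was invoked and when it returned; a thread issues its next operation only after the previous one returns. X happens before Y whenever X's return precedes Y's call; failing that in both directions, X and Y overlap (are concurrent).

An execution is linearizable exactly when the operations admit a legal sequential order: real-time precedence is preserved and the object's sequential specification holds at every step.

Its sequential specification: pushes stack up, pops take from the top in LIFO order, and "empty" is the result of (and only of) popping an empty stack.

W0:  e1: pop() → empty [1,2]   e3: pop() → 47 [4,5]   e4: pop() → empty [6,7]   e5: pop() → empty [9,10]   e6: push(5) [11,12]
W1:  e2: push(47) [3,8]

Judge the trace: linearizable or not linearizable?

one valid linearization: e1, e2, e3, e4, e5, e6
after step 1 (e1 pop() → empty): stack <>
after step 2 (e2 push(47)): stack <47>
after step 3 (e3 pop() → 47): stack <>
after step 4 (e4 pop() → empty): stack <>
after step 5 (e5 pop() → empty): stack <>
after step 6 (e6 push(5)): stack <5>

linearizable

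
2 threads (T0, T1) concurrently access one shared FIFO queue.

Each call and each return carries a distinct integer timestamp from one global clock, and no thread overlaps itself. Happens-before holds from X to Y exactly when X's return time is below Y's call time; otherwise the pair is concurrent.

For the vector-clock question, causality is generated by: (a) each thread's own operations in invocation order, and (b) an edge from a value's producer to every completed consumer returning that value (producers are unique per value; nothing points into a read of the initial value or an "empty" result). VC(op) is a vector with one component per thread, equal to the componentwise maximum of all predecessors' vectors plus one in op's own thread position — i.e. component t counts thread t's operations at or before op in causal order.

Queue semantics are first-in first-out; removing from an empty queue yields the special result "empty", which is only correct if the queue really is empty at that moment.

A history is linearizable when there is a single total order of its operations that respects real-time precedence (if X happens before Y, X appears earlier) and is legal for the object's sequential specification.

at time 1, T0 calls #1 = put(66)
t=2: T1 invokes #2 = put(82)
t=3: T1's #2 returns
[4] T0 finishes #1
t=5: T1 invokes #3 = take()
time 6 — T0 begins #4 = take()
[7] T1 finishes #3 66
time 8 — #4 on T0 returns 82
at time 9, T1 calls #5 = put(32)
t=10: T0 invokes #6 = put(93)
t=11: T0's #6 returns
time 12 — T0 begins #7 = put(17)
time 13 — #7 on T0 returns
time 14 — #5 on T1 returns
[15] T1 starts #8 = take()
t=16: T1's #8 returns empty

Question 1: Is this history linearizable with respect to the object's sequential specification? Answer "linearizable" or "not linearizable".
prefix check: 1..15 passes, 1..16 fails once #8's time-16 response joins
real-time-consistent orders of the 8 completed operations: 12 — all fail the FIFO queue replay
one such order, #1, #2, #3, #4, #5, #6, #7, #8, breaks at step 8 where #8 take() → empty is illegal
one such order, #1, #2, #3, #4, #6, #5, #7, #8, breaks at step 8 where #8 take() → empty is illegal

not linearizable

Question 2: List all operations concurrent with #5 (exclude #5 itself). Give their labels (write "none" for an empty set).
Answer: #6, #7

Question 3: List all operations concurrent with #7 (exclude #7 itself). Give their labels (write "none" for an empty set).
Answer: #5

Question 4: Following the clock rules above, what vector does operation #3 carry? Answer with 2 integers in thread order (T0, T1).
Answer: (1, 2)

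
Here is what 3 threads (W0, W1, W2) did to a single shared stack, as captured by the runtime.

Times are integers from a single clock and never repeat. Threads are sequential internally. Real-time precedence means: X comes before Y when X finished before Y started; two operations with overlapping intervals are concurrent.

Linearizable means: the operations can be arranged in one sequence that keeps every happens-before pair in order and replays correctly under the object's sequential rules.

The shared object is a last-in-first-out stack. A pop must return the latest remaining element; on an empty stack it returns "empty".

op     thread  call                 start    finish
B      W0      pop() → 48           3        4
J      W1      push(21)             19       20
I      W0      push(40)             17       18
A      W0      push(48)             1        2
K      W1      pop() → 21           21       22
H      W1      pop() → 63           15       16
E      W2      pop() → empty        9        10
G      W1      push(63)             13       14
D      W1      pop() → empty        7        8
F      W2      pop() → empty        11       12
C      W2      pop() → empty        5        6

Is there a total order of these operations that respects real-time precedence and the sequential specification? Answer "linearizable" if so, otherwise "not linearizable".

linearizable

witness order: A, B, C, D, E, F, G, H, I, J, K
step 1: A push(48) — stack <48>
step 2: B pop() → 48 — stack <>
step 3: C pop() → empty — stack <>
step 4: D pop() → empty — stack <>
step 5: E pop() → empty — stack <>
step 6: F pop() → empty — stack <>
step 7: G push(63) — stack <63>
step 8: H pop() → 63 — stack <>
step 9: I push(40) — stack <40>
step 10: J push(21) — stack <40,21>
step 11: K pop() → 21 — stack <40>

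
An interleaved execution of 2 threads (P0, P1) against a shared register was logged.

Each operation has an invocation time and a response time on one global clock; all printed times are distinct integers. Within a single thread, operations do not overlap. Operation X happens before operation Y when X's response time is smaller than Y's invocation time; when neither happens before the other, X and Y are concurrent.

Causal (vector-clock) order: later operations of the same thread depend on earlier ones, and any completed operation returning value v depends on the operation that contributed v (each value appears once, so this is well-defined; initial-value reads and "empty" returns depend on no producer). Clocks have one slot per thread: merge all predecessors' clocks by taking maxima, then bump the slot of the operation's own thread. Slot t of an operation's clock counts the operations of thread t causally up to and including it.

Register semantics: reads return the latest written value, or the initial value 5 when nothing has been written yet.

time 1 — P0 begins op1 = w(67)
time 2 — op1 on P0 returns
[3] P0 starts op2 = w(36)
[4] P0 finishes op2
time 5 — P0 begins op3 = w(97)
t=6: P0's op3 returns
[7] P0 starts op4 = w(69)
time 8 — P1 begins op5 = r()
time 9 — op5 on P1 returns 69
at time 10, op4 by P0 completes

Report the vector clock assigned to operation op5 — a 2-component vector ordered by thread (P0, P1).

(4, 1)

op1, invoked 1, has no incoming edges; only P0's bump applies → (1, 0)
op2 (invocation 3): componentwise max over VC(op1)=(1, 0), +1 at P0, giving (2, 0)
op3 (invocation 5): componentwise max over VC(op2)=(2, 0), +1 at P0, giving (3, 0)
op4 (invocation 7): componentwise max over VC(op3)=(3, 0), +1 at P0, giving (4, 0)
op5 (invocation 8): componentwise max over VC(op4)=(4, 0), +1 at P1, giving (4, 1)
target: VC(op5) = (4, 1)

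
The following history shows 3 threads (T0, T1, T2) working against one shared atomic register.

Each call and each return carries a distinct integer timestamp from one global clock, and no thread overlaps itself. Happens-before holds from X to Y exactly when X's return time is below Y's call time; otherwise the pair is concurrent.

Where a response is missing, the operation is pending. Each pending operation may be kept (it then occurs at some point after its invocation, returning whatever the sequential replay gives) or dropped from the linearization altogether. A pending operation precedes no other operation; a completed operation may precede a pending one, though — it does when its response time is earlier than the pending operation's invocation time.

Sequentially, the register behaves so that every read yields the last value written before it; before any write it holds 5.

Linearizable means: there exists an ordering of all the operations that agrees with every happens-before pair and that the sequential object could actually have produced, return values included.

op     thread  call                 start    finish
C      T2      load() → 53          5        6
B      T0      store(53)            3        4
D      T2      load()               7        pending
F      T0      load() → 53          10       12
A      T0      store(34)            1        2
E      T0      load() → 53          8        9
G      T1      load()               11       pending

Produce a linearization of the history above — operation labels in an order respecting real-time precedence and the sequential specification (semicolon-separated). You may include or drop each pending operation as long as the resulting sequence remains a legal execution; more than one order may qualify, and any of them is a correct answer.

after step 1 (A store(34)): value 34
after step 2 (B store(53)): value 53
after step 3 (C load() → 53): value 53
after step 4 (D load() (pending, included)): value 53
after step 5 (E load() → 53): value 53
after step 6 (F load() → 53): value 53

A; B; C; D; E; F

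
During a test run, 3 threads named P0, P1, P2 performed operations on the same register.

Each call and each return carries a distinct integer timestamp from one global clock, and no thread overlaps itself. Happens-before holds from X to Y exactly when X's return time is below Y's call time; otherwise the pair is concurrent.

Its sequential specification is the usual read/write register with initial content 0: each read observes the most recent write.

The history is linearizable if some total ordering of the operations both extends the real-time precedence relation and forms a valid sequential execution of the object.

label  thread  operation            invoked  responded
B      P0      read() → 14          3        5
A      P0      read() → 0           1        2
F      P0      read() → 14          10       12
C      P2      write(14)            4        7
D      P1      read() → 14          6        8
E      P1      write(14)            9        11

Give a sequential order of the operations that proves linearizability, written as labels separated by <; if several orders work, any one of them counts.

step 1: A read() → 0 — value 0
step 2: C write(14) — value 14
step 3: B read() → 14 — value 14
step 4: D read() → 14 — value 14
step 5: E write(14) — value 14
step 6: F read() → 14 — value 14

A < C < B < D < E < F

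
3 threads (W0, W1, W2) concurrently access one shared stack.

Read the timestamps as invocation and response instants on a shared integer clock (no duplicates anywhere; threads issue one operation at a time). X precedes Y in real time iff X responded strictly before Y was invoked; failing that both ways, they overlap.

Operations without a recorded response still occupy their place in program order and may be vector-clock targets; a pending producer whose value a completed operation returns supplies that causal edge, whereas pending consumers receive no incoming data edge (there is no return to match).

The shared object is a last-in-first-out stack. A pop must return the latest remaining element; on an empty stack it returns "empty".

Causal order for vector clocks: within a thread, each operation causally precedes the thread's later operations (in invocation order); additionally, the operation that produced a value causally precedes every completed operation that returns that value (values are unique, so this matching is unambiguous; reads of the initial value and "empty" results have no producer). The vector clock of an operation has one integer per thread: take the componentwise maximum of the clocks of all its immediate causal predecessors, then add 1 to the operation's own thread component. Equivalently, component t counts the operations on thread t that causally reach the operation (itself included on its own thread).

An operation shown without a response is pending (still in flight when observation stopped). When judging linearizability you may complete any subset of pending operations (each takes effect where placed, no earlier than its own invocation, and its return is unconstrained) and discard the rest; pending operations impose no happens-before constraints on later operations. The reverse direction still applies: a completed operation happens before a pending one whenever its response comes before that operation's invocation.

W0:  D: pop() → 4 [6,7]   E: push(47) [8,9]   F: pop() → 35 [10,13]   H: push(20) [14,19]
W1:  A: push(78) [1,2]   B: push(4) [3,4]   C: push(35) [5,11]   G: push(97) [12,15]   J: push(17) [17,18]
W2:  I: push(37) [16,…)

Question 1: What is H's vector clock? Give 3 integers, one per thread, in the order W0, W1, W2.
Answer: (4, 3, 0)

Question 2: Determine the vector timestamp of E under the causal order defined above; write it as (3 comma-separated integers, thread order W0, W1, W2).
Answer: (2, 2, 0)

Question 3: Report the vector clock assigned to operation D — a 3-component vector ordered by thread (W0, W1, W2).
Answer: (1, 2, 0)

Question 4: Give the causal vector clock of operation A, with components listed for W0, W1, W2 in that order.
Answer: (0, 1, 0)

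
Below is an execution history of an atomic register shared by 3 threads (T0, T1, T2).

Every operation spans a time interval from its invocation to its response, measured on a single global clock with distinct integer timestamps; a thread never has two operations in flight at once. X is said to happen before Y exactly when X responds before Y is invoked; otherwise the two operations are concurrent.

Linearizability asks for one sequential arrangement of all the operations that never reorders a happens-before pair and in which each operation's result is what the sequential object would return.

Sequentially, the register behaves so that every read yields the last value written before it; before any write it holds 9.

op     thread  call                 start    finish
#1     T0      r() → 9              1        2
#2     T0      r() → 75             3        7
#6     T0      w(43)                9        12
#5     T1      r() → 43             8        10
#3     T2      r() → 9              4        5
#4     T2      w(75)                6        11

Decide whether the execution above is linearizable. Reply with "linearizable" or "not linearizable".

one valid linearization: #1, #3, #4, #2, #6, #5
after step 1 (#1 r() → 9): value 9
after step 2 (#3 r() → 9): value 9
after step 3 (#4 w(75)): value 75
after step 4 (#2 r() → 75): value 75
after step 5 (#6 w(43)): value 43
after step 6 (#5 r() → 43): value 43

linearizable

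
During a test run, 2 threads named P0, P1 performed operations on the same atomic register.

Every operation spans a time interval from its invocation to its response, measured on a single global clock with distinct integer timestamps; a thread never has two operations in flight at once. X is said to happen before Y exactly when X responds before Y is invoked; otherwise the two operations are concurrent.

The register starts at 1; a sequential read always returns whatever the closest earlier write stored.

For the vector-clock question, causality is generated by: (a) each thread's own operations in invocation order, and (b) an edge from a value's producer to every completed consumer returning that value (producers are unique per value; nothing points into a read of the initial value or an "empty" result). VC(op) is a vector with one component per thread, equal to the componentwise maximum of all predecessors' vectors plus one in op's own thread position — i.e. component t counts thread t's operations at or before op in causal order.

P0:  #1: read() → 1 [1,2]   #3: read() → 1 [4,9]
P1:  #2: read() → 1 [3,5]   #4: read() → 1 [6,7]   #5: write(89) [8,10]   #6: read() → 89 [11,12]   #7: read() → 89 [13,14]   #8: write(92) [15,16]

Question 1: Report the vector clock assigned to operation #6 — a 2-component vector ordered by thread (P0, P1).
Answer: (0, 4)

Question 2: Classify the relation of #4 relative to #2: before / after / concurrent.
Answer: after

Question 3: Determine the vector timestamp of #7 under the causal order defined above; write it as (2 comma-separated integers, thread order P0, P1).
Answer: (0, 5)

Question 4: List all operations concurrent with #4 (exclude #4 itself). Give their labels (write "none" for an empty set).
Answer: #3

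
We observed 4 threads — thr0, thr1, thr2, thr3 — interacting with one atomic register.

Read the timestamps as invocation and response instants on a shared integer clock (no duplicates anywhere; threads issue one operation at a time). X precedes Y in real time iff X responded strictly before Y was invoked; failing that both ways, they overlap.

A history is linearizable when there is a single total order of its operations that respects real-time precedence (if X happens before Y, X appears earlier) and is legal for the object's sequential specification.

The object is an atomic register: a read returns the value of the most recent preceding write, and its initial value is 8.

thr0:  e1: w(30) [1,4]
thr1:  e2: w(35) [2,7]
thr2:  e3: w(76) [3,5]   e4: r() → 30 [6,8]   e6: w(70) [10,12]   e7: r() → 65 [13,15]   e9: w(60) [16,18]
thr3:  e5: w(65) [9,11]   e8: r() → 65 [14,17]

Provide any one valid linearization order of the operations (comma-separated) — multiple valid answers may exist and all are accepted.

1. e2 w(35), leaving value 35
2. e3 w(76), leaving value 76
3. e1 w(30), leaving value 30
4. e4 r() → 30, leaving value 30
5. e6 w(70), leaving value 70
6. e5 w(65), leaving value 65
7. e7 r() → 65, leaving value 65
8. e8 r() → 65, leaving value 65
9. e9 w(60), leaving value 60

e2, e3, e1, e4, e6, e5, e7, e8, e9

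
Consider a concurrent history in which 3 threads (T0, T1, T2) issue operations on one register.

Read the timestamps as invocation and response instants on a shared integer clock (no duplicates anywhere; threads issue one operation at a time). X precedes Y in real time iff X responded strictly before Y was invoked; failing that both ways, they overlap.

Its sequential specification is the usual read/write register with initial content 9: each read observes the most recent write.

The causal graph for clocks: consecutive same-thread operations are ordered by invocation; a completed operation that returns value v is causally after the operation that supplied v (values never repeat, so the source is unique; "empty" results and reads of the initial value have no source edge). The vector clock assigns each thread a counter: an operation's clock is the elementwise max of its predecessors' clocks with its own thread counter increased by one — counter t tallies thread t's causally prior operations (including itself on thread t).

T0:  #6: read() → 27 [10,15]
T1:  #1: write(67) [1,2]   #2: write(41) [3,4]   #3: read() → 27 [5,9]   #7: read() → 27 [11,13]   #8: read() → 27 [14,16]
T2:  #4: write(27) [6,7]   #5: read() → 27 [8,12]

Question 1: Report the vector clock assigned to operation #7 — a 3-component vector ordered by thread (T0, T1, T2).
(0, 4, 1)

#4, invoked 6, has no incoming edges; only T2's bump applies → (0, 0, 1)
#1, invoked 1, has no incoming edges; only T1's bump applies → (0, 1, 0)
from VC(#4)=(0, 0, 1), #5 (invoked 8) maxes components and bumps T2 → (0, 0, 2)
from VC(#1)=(0, 1, 0), #2 (invoked 3) maxes components and bumps T1 → (0, 2, 0)
from VC(#4)=(0, 0, 1), #6 (invoked 10) maxes components and bumps T0 → (1, 0, 1)
from VC(#2)=(0, 2, 0), VC(#4)=(0, 0, 1), #3 (invoked 5) maxes components and bumps T1 → (0, 3, 1)
from VC(#3)=(0, 3, 1), VC(#4)=(0, 0, 1), #7 (invoked 11) maxes components and bumps T1 → (0, 4, 1)
from VC(#4)=(0, 0, 1), VC(#7)=(0, 4, 1), #8 (invoked 14) maxes components and bumps T1 → (0, 5, 1)
target: VC(#7) = (0, 4, 1)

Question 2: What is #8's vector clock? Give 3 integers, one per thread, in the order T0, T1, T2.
(0, 5, 1)

#4 (invocation 6): nothing precedes it; T2's component alone gives (0, 0, 1)
#1 (invocation 1): nothing precedes it; T1's component alone gives (0, 1, 0)
VC(#5, invoked at 8): max of VC(#4)=(0, 0, 1), then +1 on thread T2 → (0, 0, 2)
VC(#2, invoked at 3): max of VC(#1)=(0, 1, 0), then +1 on thread T1 → (0, 2, 0)
VC(#6, invoked at 10): max of VC(#4)=(0, 0, 1), then +1 on thread T0 → (1, 0, 1)
VC(#3, invoked at 5): max of VC(#2)=(0, 2, 0), VC(#4)=(0, 0, 1), then +1 on thread T1 → (0, 3, 1)
VC(#7, invoked at 11): max of VC(#3)=(0, 3, 1), VC(#4)=(0, 0, 1), then +1 on thread T1 → (0, 4, 1)
VC(#8, invoked at 14): max of VC(#4)=(0, 0, 1), VC(#7)=(0, 4, 1), then +1 on thread T1 → (0, 5, 1)
target: VC(#8) = (0, 5, 1)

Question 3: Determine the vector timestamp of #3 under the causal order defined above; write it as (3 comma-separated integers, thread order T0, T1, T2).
(0, 3, 1)

root op #4, invoked 6: fresh clock plus T2's own tick → (0, 0, 1)
root op #1, invoked 1: fresh clock plus T1's own tick → (0, 1, 0)
merge at #5 (invoked 8): VC(#4)=(0, 0, 1), own-thread bump on T2 → (0, 0, 2)
merge at #2 (invoked 3): VC(#1)=(0, 1, 0), own-thread bump on T1 → (0, 2, 0)
merge at #6 (invoked 10): VC(#4)=(0, 0, 1), own-thread bump on T0 → (1, 0, 1)
merge at #3 (invoked 5): VC(#2)=(0, 2, 0), VC(#4)=(0, 0, 1), own-thread bump on T1 → (0, 3, 1)
merge at #7 (invoked 11): VC(#3)=(0, 3, 1), VC(#4)=(0, 0, 1), own-thread bump on T1 → (0, 4, 1)
merge at #8 (invoked 14): VC(#4)=(0, 0, 1), VC(#7)=(0, 4, 1), own-thread bump on T1 → (0, 5, 1)
target: VC(#3) = (0, 3, 1)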